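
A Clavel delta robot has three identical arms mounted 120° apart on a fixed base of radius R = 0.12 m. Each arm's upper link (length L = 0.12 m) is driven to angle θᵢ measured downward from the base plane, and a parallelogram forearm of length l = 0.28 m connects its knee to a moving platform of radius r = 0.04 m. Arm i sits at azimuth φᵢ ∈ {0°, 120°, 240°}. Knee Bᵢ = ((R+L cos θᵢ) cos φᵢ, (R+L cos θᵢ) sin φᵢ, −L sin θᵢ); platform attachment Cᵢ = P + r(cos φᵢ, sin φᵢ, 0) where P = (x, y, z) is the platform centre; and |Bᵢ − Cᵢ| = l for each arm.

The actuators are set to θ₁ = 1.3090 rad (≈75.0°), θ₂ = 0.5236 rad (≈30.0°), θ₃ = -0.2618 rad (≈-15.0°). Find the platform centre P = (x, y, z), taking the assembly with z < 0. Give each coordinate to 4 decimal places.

(-0.1395, -0.0625, -0.2242)

centre 1 = (0.1111·cos0.0°, 0.1111·sin0.0°, -0.1159) = (0.1111, 0.0000, -0.1159)
φ2=120.0°: virtual centre (-0.0920, 0.1593, -0.0600), radius l
arm 3 at φ=240.0°: (R−r)+L cos θ3 = 0.1959;  centre 3 = (-0.0980, -0.1697, 0.0311)
subtract pairs → two planes through P
linear system: -0.4060x+0.3186y = 0.0117−0.1118z; -0.4180x+-0.3393y = 0.0136−0.2939z
Cramer: x(z) = -0.0306+0.4856z;  y(z) = -0.0024+0.2680z
sphere 1 gives Az²+Bz+C=0 with A=1.3077, B=0.0930, C=-0.0449;  B²−4AC=0.2435;  roots -0.2242, 0.1531;  negative root z = -0.2242
x = -0.1395, y = -0.0625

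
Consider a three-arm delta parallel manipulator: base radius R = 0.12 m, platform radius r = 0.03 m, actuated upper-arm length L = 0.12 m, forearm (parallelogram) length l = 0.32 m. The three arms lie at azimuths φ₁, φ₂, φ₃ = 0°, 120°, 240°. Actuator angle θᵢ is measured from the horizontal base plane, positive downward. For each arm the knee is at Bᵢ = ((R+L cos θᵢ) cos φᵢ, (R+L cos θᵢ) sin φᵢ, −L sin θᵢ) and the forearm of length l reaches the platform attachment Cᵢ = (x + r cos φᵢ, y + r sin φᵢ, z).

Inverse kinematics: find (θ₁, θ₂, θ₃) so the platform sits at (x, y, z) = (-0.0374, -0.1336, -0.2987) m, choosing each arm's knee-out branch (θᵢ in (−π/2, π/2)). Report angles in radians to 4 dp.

θ₁ = 0.8732, θ₂ = 1.1348, θ₃ = -0.0871

rotate P by −φ1: (-0.0374, -0.1336, -0.2987)
  A=0.1274, B=-0.2987, C=(l²−L²−A²−y'²−z²)/(2L)=-0.1471
  γ=atan2(-0.2987,0.1274)=-1.1676;  ψ=arccos(-0.4530)=2.0409;  θ1=γ+ψ≈0.8732
φ2=120.0° → target in arm frame (-0.0970, 0.0992)
  e−x'=0.1870;  (l²−L²−(e−x')²−y'²−z²)/2L = -0.1918
  √(A²+B²)=0.3524;  θ2 = -1.0114+2.1463 ≈ 1.1348
arm 3 (φ=240.0°): x'=0.1344, y'=0.0344
  A cos θ + B sin θ = C:  -0.0444·cos θ + -0.2987·sin θ = -0.0182
  γ=atan2(-0.2987,-0.0444)=-1.7184;  ψ=arccos(-0.0604)=1.6312;  θ3=γ+ψ≈-0.0871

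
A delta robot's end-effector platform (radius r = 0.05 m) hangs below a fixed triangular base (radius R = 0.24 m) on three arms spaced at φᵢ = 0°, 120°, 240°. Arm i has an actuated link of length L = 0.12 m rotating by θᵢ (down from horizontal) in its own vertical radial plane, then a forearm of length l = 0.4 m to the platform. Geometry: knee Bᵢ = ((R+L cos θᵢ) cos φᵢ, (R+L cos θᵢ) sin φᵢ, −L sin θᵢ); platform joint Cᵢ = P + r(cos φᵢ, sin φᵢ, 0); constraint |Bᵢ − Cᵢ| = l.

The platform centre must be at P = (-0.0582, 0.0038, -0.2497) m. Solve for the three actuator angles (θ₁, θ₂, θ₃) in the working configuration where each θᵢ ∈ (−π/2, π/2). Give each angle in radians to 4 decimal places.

φ1=0.0° → target in arm frame (-0.0582, 0.0038)
  A cos θ + B sin θ = C:  0.2482·cos θ + -0.2497·sin θ = 0.0901
  γ=atan2(-0.2497,0.2482)=-0.7884;  ψ=arccos(0.2560)=1.3119;  θ1=γ+ψ≈0.5235
φ2=120.0° → target in arm frame (0.0324, 0.0485)
  A cos θ + B sin θ = C:  0.1576·cos θ + -0.2497·sin θ = 0.2336
  γ=atan2(-0.2497,0.1576)=-1.0078;  ψ=arccos(0.7910)=0.6583;  θ2=γ+ψ≈-0.3494
arm 3 (φ=240.0°): x'=0.0258, y'=-0.0523
  A cos θ + B sin θ = C:  0.1642·cos θ + -0.2497·sin θ = 0.2231
  θ3 = atan2(B,A) + arccos(C/0.2988) = -0.2614

θ₁ = 0.5235, θ₂ = -0.3494, θ₃ = -0.2614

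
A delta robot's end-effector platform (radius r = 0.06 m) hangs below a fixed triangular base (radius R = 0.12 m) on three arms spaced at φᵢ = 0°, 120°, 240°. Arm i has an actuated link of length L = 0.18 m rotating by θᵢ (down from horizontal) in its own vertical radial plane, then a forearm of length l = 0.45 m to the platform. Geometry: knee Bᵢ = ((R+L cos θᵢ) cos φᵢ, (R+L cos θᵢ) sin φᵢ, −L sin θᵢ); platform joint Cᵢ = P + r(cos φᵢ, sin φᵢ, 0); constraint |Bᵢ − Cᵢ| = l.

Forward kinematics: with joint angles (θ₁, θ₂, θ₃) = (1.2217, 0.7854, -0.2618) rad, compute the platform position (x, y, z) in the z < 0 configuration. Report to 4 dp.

(-0.2284, -0.1784, -0.3887)

arm 1 at φ=0.0°: e+L cos θ1 = 0.1216;  centre 1 = (0.1216, 0.0000, -0.1691)
centre 2 = (0.1873·cos120.0°, 0.1873·sin120.0°, -0.1273) = (-0.0936, 0.1622, -0.1273)
φ3=240.0°: virtual centre (-0.1169, -0.2025, 0.0466), radius l
subtract pairs → two planes through P
plane₁₂: -0.4304x+0.3244y+0.0837z = 0.0079
det = 0.3291;  x = -0.0230+0.5284z,  y = -0.0062+0.4430z
quadratic in z: (1.4754)z²+(0.1800)z+(-0.1530)=0, √Δ=0.9670 → z ∈ {-0.3887, 0.2667}; z = -0.3887 (taking z<0)
x = -0.2284, y = -0.1784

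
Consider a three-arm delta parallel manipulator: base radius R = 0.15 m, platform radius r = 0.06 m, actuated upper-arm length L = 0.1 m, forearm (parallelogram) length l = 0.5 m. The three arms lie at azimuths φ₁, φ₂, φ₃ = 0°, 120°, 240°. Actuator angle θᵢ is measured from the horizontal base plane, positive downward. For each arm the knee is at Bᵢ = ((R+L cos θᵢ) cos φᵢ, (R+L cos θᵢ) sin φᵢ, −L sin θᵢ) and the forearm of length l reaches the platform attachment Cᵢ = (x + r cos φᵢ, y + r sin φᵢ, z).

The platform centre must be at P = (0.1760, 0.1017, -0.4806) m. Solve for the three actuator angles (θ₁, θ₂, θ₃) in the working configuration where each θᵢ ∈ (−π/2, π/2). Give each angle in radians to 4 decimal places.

θ₁ = -0.0877, θ₂ = 0.6107, θ₃ = 1.2213

arm 1 (φ=0.0°): x'=0.1760, y'=0.1017
  A=-0.0860, B=-0.4806, C=(l²−L²−A²−y'²−z²)/(2L)=-0.0436
  θ1 = atan2(B,A) + arccos(C/0.4882) = -0.0877
φ2=120.0° → target in arm frame (0.0001, -0.2033)
  A cos θ + B sin θ = C:  0.0899·cos θ + -0.4806·sin θ = -0.2019
  γ=atan2(-0.4806,0.0899)=-1.3858;  ψ=arccos(-0.4130)=1.9965;  θ2=γ+ψ≈0.6107
φ3=240.0° → target in arm frame (-0.1761, 0.1016)
  A cos θ + B sin θ = C:  0.2661·cos θ + -0.4806·sin θ = -0.3604
  √(A²+B²)=0.5493;  θ3 = -1.0652+2.2865 ≈ 1.2213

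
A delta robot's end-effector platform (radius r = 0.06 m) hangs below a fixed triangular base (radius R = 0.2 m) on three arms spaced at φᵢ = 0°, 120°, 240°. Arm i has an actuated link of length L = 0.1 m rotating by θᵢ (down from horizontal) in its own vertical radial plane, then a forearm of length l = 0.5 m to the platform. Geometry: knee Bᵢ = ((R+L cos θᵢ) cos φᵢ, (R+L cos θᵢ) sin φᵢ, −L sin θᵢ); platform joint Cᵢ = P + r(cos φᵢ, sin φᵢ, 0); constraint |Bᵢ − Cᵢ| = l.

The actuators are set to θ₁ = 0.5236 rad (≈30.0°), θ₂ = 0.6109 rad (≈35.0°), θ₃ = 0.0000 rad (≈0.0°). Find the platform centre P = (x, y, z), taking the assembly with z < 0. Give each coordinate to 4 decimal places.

φ1=0.0°: virtual centre (0.2266, 0.0000, -0.0500), radius l
S2 = (0.2219·cos120.0°, 0.2219·sin120.0°, -0.0574) = (-0.1110, 0.1922, -0.0574)
φ3=240.0°: virtual centre (-0.1200, -0.2078, 0.0000), radius l
subtract pairs → two planes through P
plane₁₂: -0.6751x+0.3844y+-0.0147z = -0.0013
Cramer: x(z) = -0.0016+0.0591z;  y(z) = -0.0063+0.1421z
quadratic in z: (1.0237)z²+(0.0712)z+(-0.1954)=0, √Δ=0.8972 → z ∈ {-0.4730, 0.4034}; z = -0.4730 (taking z<0)
x = -0.0296, y = -0.0735

(-0.0296, -0.0735, -0.4730)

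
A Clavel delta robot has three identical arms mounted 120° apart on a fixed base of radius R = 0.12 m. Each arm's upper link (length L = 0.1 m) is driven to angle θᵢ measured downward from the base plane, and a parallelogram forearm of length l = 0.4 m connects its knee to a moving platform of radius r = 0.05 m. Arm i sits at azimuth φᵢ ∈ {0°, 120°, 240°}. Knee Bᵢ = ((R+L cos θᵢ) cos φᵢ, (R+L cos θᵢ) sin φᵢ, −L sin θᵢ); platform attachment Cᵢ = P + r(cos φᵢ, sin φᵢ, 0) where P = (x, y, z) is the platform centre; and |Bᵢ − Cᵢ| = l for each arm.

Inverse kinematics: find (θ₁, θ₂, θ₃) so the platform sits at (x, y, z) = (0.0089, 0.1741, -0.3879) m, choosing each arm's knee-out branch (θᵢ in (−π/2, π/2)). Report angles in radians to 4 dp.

θ₁ = 0.6112, θ₂ = 0.0001, θ₃ = 1.2216

arm 1 (φ=0.0°): x'=0.0089, y'=0.1741
  A=0.0611, B=-0.3879, C=(l²−L²−A²−y'²−z²)/(2L)=-0.1726
  γ=atan2(-0.3879,0.0611)=-1.4146;  ψ=arccos(-0.4394)=2.0257;  θ1=γ+ψ≈0.6112
rotate P by −φ2: (0.1463, -0.0948, -0.3879)
  e−x'=-0.0763;  (l²−L²−(e−x')²−y'²−z²)/2L = -0.0764
  γ=atan2(-0.3879,-0.0763)=-1.7651;  ψ=arccos(-0.1931)=1.7652;  θ2=γ+ψ≈0.0001
arm 3 (φ=240.0°): x'=-0.1552, y'=-0.0793
  e−x'=0.2252;  (l²−L²−(e−x')²−y'²−z²)/2L = -0.2874
  θ3 = atan2(B,A) + arccos(C/0.4485) = 1.2216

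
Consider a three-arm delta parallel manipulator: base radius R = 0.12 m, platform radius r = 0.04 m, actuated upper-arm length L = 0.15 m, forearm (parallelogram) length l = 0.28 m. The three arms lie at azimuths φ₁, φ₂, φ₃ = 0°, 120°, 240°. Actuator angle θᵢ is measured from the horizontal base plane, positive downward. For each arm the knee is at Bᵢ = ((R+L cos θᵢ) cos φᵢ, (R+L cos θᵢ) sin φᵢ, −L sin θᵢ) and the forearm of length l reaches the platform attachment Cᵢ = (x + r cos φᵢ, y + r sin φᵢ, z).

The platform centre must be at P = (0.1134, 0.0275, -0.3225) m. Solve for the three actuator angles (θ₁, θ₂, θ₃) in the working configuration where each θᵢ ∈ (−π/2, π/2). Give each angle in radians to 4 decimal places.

φ1=0.0° → target in arm frame (0.1134, 0.0275)
  A=-0.0334, B=-0.3225, C=(l²−L²−A²−y'²−z²)/(2L)=-0.1666
  √(A²+B²)=0.3242;  θ1 = -1.6740+2.1104 ≈ 0.4364
φ2=120.0° → target in arm frame (-0.0329, -0.1120)
  A cos θ + B sin θ = C:  0.1129·cos θ + -0.3225·sin θ = -0.2446
  √(A²+B²)=0.3417;  θ2 = -1.2341+2.3687 ≈ 1.1346
rotate P by −φ3: (-0.0805, 0.0845, -0.3225)
  A cos θ + B sin θ = C:  0.1605·cos θ + -0.3225·sin θ = -0.2700
  θ3 = atan2(B,A) + arccos(C/0.3602) = 1.3092

θ₁ = 0.4364, θ₂ = 1.1346, θ₃ = 1.3092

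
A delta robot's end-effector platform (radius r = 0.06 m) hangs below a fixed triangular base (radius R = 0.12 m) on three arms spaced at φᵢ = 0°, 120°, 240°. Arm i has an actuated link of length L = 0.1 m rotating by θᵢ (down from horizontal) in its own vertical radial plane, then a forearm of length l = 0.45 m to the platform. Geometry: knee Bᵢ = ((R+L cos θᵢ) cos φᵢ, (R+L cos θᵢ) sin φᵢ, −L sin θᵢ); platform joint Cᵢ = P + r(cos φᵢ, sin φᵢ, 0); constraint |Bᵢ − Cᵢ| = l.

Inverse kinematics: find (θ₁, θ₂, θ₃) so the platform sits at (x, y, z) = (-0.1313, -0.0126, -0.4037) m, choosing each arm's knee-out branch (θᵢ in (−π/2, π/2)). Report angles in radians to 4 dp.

θ₁ = 0.5235, θ₂ = -0.1750, θ₃ = -0.2620

rotate P by −φ1: (-0.1313, -0.0126, -0.4037)
  e−x'=0.1913;  (l²−L²−(e−x')²−y'²−z²)/2L = -0.0361
  θ1 = atan2(B,A) + arccos(C/0.4467) = 0.5235
rotate P by −φ2: (0.0547, 0.1200, -0.4037)
  A=0.0053, B=-0.4037, C=(l²−L²−A²−y'²−z²)/(2L)=0.0755
  θ2 = atan2(B,A) + arccos(C/0.4037) = -0.1750
rotate P by −φ3: (0.0766, -0.1074, -0.4037)
  A=-0.0166, B=-0.4037, C=(l²−L²−A²−y'²−z²)/(2L)=0.0886
  √(A²+B²)=0.4040;  θ3 = -1.6118+1.3498 ≈ -0.2620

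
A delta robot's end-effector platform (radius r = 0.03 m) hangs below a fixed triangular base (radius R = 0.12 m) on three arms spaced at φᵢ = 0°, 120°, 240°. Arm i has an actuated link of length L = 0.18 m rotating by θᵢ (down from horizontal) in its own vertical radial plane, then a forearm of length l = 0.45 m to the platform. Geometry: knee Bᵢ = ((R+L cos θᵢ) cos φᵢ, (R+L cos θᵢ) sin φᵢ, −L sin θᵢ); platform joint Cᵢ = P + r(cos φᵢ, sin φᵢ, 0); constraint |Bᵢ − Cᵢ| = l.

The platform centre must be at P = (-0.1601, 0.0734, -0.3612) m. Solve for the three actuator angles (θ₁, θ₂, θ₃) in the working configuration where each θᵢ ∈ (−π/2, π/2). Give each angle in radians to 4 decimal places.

θ₁ = 0.7855, θ₂ = -0.3493, θ₃ = 0.1745

φ1=0.0° → target in arm frame (-0.1601, 0.0734)
  A=0.2501, B=-0.3612, C=(l²−L²−A²−y'²−z²)/(2L)=-0.0786
  √(A²+B²)=0.4393;  θ1 = -0.9652+1.7507 ≈ 0.7855
rotate P by −φ2: (0.1436, 0.1020, -0.3612)
  A=-0.0536, B=-0.3612, C=(l²−L²−A²−y'²−z²)/(2L)=0.0732
  √(A²+B²)=0.3652;  θ2 = -1.7182+1.3689 ≈ -0.3493
rotate P by −φ3: (0.0165, -0.1754, -0.3612)
  A=0.0735, B=-0.3612, C=(l²−L²−A²−y'²−z²)/(2L)=0.0097
  √(A²+B²)=0.3686;  θ3 = -1.3700+1.5446 ≈ 0.1745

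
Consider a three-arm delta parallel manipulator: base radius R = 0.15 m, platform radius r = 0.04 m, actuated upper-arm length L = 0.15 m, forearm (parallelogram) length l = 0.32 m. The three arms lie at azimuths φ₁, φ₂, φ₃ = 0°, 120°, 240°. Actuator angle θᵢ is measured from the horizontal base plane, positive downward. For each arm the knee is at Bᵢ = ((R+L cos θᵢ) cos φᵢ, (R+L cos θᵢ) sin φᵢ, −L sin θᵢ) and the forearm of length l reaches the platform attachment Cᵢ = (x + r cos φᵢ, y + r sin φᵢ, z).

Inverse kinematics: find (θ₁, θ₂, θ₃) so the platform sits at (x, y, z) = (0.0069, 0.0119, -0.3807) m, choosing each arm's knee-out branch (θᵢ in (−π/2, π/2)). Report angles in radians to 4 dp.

arm 1 (φ=0.0°): x'=0.0069, y'=0.0119
  e−x'=0.1031;  (l²−L²−(e−x')²−y'²−z²)/2L = -0.2527
  √(A²+B²)=0.3944;  θ1 = -1.3063+2.2661 ≈ 0.9598
arm 2 (φ=120.0°): x'=0.0069, y'=-0.0119
  A=0.1031, B=-0.3807, C=(l²−L²−A²−y'²−z²)/(2L)=-0.2527
  √(A²+B²)=0.3944;  θ2 = -1.3062+2.2662 ≈ 0.9600
φ3=240.0° → target in arm frame (-0.0138, 0.0000)
  e−x'=0.1238;  (l²−L²−(e−x')²−y'²−z²)/2L = -0.2678
  √(A²+B²)=0.4003;  θ3 = -1.2565+2.3037 ≈ 1.0472

θ₁ = 0.9598, θ₂ = 0.9600, θ₃ = 1.0472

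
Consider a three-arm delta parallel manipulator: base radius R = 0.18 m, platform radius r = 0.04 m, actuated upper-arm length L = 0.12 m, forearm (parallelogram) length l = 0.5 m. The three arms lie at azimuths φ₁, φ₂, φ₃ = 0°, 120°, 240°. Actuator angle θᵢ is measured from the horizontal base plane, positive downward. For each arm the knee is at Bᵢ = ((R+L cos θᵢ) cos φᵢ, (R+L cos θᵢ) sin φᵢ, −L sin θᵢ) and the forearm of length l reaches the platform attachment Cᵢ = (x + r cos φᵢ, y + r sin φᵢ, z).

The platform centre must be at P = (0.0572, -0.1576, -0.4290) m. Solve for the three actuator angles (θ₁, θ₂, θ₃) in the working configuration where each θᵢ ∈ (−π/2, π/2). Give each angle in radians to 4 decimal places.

φ1=0.0° → target in arm frame (0.0572, -0.1576)
  A cos θ + B sin θ = C:  0.0828·cos θ + -0.4290·sin θ = 0.0828
  γ=atan2(-0.4290,0.0828)=-1.3801;  ψ=arccos(0.1894)=1.3802;  θ1=γ+ψ≈0.0001
φ2=120.0° → target in arm frame (-0.1651, 0.0293)
  A cos θ + B sin θ = C:  0.3051·cos θ + -0.4290·sin θ = -0.1766
  γ=atan2(-0.4290,0.3051)=-0.9526;  ψ=arccos(-0.3354)=1.9128;  θ2=γ+ψ≈0.9602
φ3=240.0° → target in arm frame (0.1079, 0.1283)
  A cos θ + B sin θ = C:  0.0321·cos θ + -0.4290·sin θ = 0.1419
  √(A²+B²)=0.4302;  θ3 = -1.4961+1.2346 ≈ -0.2614

θ₁ = 0.0001, θ₂ = 0.9602, θ₃ = -0.2614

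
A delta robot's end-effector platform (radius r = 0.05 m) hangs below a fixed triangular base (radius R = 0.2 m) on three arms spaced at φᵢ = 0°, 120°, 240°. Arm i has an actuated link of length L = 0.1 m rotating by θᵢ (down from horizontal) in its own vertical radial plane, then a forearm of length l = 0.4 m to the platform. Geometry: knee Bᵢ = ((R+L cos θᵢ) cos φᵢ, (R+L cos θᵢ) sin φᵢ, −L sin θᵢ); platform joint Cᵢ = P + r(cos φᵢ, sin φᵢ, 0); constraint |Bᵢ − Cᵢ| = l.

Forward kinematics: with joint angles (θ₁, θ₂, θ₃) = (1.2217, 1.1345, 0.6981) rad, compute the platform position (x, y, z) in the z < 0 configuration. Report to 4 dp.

(-0.0352, -0.0435, -0.4256)

O1 = (0.1842·cos0.0°, 0.1842·sin0.0°, -0.0940) = (0.1842, 0.0000, -0.0940)
φ2=120.0°: virtual centre (-0.0961, 0.1665, -0.0906), radius l
φ3=240.0°: virtual centre (-0.1133, -0.1962, -0.0643), radius l
eliminate P² terms by subtracting sphere 1 from 2 and 3
[-0.5607 0.3330 0.0067]·P = 0.0024;  [-0.5950 -0.3925 0.0594]·P = 0.0127
det = 0.4182;  x = -0.0124+0.0535z,  y = -0.0136+0.0701z
into |P−O₁|² = l²: 1.0078z² + 0.1650z + -0.1123 = 0;  Δ = 0.4800;  z = -0.4256 or 0.2619 → z<0 root = -0.4256
x = -0.0352, y = -0.0435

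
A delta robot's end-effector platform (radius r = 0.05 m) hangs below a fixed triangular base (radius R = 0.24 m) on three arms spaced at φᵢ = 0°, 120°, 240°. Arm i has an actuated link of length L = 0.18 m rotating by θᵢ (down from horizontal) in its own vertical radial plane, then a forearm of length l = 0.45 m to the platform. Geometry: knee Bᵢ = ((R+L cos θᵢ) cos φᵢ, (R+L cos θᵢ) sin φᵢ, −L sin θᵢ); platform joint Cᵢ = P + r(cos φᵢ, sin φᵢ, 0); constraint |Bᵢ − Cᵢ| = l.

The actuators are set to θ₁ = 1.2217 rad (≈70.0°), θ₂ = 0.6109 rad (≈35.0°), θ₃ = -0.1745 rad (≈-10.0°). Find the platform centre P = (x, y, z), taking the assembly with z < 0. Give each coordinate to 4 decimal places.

(-0.1516, -0.0830, -0.3511)

arm 1 at φ=0.0°: ρ1 = 0.2516;  centre 1 = (0.2516, 0.0000, -0.1691)
centre 2 = (0.3374·cos120.0°, 0.3374·sin120.0°, -0.1032) = (-0.1687, 0.2922, -0.1032)
φ3=240.0°: virtual centre (-0.1836, -0.3181, 0.0313), radius l
subtract pairs → two planes through P
[-0.8406 0.5845 0.1318]·P = 0.0326;  [-0.8704 -0.6361 0.4008]·P = 0.0440
Cramer: x(z) = -0.0445+0.3048z;  y(z) = -0.0082+0.2129z
quadratic in z: (1.1383)z²+(0.1543)z+(-0.0862)=0, √Δ=0.6450 → z ∈ {-0.3511, 0.2156}; z = -0.3511 (taking z<0)
x = -0.1516, y = -0.0830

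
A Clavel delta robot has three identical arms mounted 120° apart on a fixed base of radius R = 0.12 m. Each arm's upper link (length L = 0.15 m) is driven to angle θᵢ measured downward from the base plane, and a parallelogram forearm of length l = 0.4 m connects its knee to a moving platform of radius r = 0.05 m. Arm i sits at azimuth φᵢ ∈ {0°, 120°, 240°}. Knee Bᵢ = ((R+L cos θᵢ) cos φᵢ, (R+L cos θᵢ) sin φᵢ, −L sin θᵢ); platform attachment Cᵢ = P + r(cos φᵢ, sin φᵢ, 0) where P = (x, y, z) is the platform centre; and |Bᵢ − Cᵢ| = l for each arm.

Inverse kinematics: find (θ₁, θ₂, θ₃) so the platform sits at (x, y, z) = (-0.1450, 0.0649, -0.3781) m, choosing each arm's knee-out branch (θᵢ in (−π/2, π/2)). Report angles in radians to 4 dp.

θ₁ = 0.9597, θ₂ = -0.0003, θ₃ = 0.4361

arm 1 (φ=0.0°): x'=-0.1450, y'=0.0649
  e−x'=0.2150;  (l²−L²−(e−x')²−y'²−z²)/2L = -0.1863
  γ=atan2(-0.3781,0.2150)=-1.0538;  ψ=arccos(-0.4284)=2.0135;  θ1=γ+ψ≈0.9597
φ2=120.0° → target in arm frame (0.1287, 0.0931)
  e−x'=-0.0587;  (l²−L²−(e−x')²−y'²−z²)/2L = -0.0586
  γ=atan2(-0.3781,-0.0587)=-1.7248;  ψ=arccos(-0.1531)=1.7245;  θ2=γ+ψ≈-0.0003
rotate P by −φ3: (0.0163, -0.1580, -0.3781)
  A cos θ + B sin θ = C:  0.0537·cos θ + -0.3781·sin θ = -0.1111
  √(A²+B²)=0.3819;  θ3 = -1.4297+1.8658 ≈ 0.4361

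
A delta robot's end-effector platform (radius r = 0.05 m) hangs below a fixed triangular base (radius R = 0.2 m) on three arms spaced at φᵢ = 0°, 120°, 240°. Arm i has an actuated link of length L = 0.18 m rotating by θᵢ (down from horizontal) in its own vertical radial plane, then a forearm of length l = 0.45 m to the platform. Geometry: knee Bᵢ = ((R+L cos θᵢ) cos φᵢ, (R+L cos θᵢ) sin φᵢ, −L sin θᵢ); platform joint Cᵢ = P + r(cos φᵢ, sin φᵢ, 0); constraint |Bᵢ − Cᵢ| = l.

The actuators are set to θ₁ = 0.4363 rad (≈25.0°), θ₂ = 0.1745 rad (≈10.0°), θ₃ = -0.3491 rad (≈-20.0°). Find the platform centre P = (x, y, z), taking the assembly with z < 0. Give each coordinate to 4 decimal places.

arm 1 at φ=0.0°: ρ1 = 0.3131;  O1 = (0.3131, 0.0000, -0.0761)
φ2=120.0°: virtual centre (-0.1636, 0.2834, -0.0313), radius l
φ3=240.0°: virtual centre (-0.1596, -0.2764, 0.0616), radius l
subtract pairs → two planes through P
plane₁₂: -0.9535x+0.5668y+0.0896z = 0.0042
det = 1.0630;  x = -0.0032+0.1934z,  y = 0.0022+0.1672z
into |P−O₁|² = l²: 1.0654z² + 0.0305z + -0.0967 = 0;  Δ = 0.4129;  z = -0.3159 or 0.2872 → z<0 root = -0.3159
x = -0.0643, y = -0.0507

(-0.0643, -0.0507, -0.3159)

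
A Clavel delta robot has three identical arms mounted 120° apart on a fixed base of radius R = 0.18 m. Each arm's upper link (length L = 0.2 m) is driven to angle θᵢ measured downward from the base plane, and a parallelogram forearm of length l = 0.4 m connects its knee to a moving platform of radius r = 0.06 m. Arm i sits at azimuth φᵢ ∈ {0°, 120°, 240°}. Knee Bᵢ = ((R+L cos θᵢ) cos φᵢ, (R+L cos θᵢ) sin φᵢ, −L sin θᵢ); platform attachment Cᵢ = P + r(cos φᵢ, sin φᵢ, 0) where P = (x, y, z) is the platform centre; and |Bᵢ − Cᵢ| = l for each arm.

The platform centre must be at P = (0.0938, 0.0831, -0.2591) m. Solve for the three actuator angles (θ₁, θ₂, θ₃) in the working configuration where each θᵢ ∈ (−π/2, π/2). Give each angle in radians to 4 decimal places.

arm 1 (φ=0.0°): x'=0.0938, y'=0.0831
  A=0.0262, B=-0.2591, C=(l²−L²−A²−y'²−z²)/(2L)=0.1132
  √(A²+B²)=0.2604;  θ1 = -1.4700+1.1212 ≈ -0.3489
rotate P by −φ2: (0.0251, -0.1228, -0.2591)
  A cos θ + B sin θ = C:  0.0949·cos θ + -0.2591·sin θ = 0.0719
  θ2 = atan2(B,A) + arccos(C/0.2759) = 0.0874
φ3=240.0° → target in arm frame (-0.1189, 0.0397)
  e−x'=0.2389;  (l²−L²−(e−x')²−y'²−z²)/2L = -0.0144
  γ=atan2(-0.2591,0.2389)=-0.8260;  ψ=arccos(-0.0409)=1.6117;  θ3=γ+ψ≈0.7857

θ₁ = -0.3489, θ₂ = 0.0874, θ₃ = 0.7857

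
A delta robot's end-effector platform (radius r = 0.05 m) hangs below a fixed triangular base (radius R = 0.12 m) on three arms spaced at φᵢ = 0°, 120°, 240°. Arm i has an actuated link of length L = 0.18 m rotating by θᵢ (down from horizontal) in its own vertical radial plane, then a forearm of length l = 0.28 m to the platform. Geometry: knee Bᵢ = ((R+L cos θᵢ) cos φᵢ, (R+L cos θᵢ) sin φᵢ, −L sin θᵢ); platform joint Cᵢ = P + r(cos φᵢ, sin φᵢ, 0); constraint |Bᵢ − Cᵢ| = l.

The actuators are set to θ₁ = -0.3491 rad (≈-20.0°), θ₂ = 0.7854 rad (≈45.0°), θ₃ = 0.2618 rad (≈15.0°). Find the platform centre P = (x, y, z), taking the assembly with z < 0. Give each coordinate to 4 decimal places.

(0.0744, -0.0469, -0.1599)

S1 = (0.2391·cos0.0°, 0.2391·sin0.0°, 0.0616) = (0.2391, 0.0000, 0.0616)
S2 = (0.1973·cos120.0°, 0.1973·sin120.0°, -0.1273) = (-0.0986, 0.1708, -0.1273)
arm 3 at φ=240.0°: (R−r)+L cos θ3 = 0.2439;  S3 = (-0.1219, -0.2112, -0.0466)
eliminate P² terms by subtracting sphere 1 from 2 and 3
[-0.6756 0.3417 -0.3777]·P = -0.0059;  [-0.7222 -0.4224 -0.2163]·P = 0.0007
det = 0.5321;  x = 0.0042+-0.4387z,  y = -0.0088+0.2380z
into |P−S₁|² = l²: 1.2491z² + 0.0788z + -0.0193 = 0;  Δ = 0.1029;  z = -0.1599 or 0.0968 → z<0 root = -0.1599
x = 0.0744, y = -0.0469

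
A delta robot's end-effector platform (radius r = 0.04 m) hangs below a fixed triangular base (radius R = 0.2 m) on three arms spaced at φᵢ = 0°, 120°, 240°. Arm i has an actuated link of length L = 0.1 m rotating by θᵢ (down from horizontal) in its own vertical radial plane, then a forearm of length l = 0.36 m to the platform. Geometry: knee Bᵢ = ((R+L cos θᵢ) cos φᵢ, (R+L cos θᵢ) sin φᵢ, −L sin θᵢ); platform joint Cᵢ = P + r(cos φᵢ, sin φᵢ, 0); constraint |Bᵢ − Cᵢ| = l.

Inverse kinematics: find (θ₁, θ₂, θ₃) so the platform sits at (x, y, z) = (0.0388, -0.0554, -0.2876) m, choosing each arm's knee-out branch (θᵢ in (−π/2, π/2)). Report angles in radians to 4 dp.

θ₁ = 0.0874, θ₂ = 0.8729, θ₃ = 0.1752

arm 1 (φ=0.0°): x'=0.0388, y'=-0.0554
  A cos θ + B sin θ = C:  0.1212·cos θ + -0.2876·sin θ = 0.0956
  θ1 = atan2(B,A) + arccos(C/0.3121) = 0.0874
rotate P by −φ2: (-0.0674, -0.0059, -0.2876)
  A=0.2274, B=-0.2876, C=(l²−L²−A²−y'²−z²)/(2L)=-0.0742
  θ2 = atan2(B,A) + arccos(C/0.3666) = 0.8729
φ3=240.0° → target in arm frame (0.0286, 0.0613)
  A cos θ + B sin θ = C:  0.1314·cos θ + -0.2876·sin θ = 0.0793
  θ3 = atan2(B,A) + arccos(C/0.3162) = 0.1752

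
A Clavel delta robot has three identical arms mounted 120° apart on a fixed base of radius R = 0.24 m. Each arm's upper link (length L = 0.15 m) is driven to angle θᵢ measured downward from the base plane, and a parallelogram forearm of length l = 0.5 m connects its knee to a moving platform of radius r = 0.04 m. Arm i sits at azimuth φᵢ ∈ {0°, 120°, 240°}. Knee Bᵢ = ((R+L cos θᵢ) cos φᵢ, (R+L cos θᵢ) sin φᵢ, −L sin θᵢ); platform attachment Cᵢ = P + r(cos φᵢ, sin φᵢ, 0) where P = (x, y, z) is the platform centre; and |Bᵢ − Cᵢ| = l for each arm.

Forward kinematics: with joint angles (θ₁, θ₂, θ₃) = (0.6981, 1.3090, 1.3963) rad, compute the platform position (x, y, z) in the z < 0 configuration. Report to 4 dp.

(0.1019, 0.0118, -0.5486)

arm 1 at φ=0.0°: (R−r)+L cos θ1 = 0.3149;  O1 = (0.3149, 0.0000, -0.0964)
O2 = (0.2388·cos120.0°, 0.2388·sin120.0°, -0.1449) = (-0.1194, 0.2068, -0.1449)
φ3=240.0°: virtual centre (-0.1130, -0.1958, -0.1477), radius l
|O₂|²−|O₁|² = -0.0304;  |O₃|²−|O₁|² = -0.0355
linear system: -0.8686x+0.4137y = -0.0304−-0.0969z; -0.8559x+-0.3915y = -0.0355−-0.1026z
Cramer: x(z) = 0.0384-0.1158z;  y(z) = 0.0070-0.0089z
quadratic in z: (1.0135)z²+(0.2568)z+(-0.1642)=0, √Δ=0.8553 → z ∈ {-0.5486, 0.2953}; z = -0.5486 (taking z<0)
x = 0.1019, y = 0.0118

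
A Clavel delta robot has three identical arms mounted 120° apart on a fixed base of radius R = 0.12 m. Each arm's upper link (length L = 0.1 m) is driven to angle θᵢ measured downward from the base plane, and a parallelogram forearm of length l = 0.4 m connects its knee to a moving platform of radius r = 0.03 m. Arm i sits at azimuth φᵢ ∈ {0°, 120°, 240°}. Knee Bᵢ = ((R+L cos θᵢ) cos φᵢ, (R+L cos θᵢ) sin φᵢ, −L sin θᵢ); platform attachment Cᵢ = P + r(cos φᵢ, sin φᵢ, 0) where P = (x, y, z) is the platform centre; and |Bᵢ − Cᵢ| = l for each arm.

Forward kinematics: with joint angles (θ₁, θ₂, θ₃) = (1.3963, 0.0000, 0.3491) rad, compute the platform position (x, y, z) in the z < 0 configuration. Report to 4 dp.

(-0.1847, 0.0389, -0.3690)

φ1=0.0°: virtual centre (0.1074, 0.0000, -0.0985), radius l
S2 = (0.1900·cos120.0°, 0.1900·sin120.0°, 0.0000) = (-0.0950, 0.1645, 0.0000)
φ3=240.0°: virtual centre (-0.0920, -0.1593, -0.0342), radius l
|S₂|²−|S₁|² = 0.0149;  |S₃|²−|S₁|² = 0.0138
plane₁₂: -0.4047x+0.3291y+0.1970z = 0.0149
det = 0.2602;  x = -0.0357+0.4038z,  y = 0.0013+-0.1019z
quadratic in z: (1.1735)z²+(0.0812)z+(-0.1298)=0, √Δ=0.7849 → z ∈ {-0.3690, 0.2998}; z = -0.3690 (taking z<0)
x = -0.1847, y = 0.0389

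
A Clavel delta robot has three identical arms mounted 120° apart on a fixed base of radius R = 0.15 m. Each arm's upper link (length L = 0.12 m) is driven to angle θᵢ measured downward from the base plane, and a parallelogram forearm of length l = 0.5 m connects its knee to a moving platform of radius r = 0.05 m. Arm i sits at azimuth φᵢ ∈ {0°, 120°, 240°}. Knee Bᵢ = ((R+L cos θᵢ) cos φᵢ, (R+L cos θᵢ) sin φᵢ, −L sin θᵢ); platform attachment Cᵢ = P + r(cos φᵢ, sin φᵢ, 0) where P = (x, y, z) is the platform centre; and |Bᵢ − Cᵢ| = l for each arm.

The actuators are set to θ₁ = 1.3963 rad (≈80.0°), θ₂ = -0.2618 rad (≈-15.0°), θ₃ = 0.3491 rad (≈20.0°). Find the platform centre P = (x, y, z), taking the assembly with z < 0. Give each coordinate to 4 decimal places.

φ1=0.0°: virtual centre (0.1208, 0.0000, -0.1182), radius l
arm 2 at φ=120.0°: ρ2 = 0.2159;  S2 = (-0.1080, 0.1870, 0.0311)
arm 3 at φ=240.0°: ρ3 = 0.2128;  S3 = (-0.1064, -0.1843, -0.0410)
subtract pairs → two planes through P
linear system: -0.4576x+0.3740y = 0.0190−0.2985z; -0.4544x+-0.3685y = 0.0184−0.1543z
det = 0.3386;  x = -0.0410+0.4953z,  y = 0.0007+-0.1921z
into |P−S₁|² = l²: 1.2822z² + 0.0758z + -0.2098 = 0;  Δ = 1.0820;  z = -0.4352 or 0.3761 → z<0 root = -0.4352
x = -0.2565, y = 0.0843

(-0.2565, 0.0843, -0.4352)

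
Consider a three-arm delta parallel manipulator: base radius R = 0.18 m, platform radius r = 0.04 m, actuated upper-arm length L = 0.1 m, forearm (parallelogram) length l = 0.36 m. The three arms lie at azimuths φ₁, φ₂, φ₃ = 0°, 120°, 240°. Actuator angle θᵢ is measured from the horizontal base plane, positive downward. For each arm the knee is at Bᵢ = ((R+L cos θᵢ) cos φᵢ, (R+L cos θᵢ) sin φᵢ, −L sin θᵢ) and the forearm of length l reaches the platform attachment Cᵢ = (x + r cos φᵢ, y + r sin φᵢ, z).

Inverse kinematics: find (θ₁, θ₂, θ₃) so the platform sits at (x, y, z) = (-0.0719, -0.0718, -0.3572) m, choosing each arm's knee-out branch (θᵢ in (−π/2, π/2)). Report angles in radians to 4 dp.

θ₁ = 1.3092, θ₂ = 1.0474, θ₃ = 0.2623

φ1=0.0° → target in arm frame (-0.0719, -0.0718)
  e−x'=0.2119;  (l²−L²−(e−x')²−y'²−z²)/2L = -0.2902
  θ1 = atan2(B,A) + arccos(C/0.4153) = 1.3092
arm 2 (φ=120.0°): x'=-0.0262, y'=0.0982
  e−x'=0.1662;  (l²−L²−(e−x')²−y'²−z²)/2L = -0.2263
  θ2 = atan2(B,A) + arccos(C/0.3940) = 1.0474
arm 3 (φ=240.0°): x'=0.0981, y'=-0.0264
  A=0.0419, B=-0.3572, C=(l²−L²−A²−y'²−z²)/(2L)=-0.0522
  γ=atan2(-0.3572,0.0419)=-1.4541;  ψ=arccos(-0.1451)=1.7165;  θ3=γ+ψ≈0.2623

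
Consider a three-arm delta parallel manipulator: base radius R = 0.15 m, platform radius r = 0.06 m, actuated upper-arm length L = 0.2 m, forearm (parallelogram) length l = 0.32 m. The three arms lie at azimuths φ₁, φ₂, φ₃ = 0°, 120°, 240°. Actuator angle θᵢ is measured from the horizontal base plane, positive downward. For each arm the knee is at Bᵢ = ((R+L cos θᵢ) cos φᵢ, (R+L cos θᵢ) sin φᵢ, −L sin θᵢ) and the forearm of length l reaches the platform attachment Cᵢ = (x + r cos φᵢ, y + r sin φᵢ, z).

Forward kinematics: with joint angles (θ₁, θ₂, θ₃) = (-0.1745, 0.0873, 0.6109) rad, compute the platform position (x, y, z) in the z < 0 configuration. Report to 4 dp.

φ1=0.0°: virtual centre (0.2870, 0.0000, 0.0347), radius l
arm 2 at φ=120.0°: (R−r)+L cos θ2 = 0.2892;  S2 = (-0.1446, 0.2505, -0.0174)
φ3=240.0°: virtual centre (-0.1269, -0.2198, -0.1147), radius l
subtract pairs → two planes through P
plane₁₂: -0.8632x+0.5010y+-0.1043z = 0.0004
det = 0.7942;  x = 0.0035+-0.2463z,  y = 0.0069+-0.2161z
sphere 1 gives Az²+Bz+C=0 with A=1.1074, B=0.0672, C=-0.0208;  B²−4AC=0.0967;  roots -0.1708, 0.1101;  negative root z = -0.1708
x = 0.0456, y = 0.0438

(0.0456, 0.0438, -0.1708)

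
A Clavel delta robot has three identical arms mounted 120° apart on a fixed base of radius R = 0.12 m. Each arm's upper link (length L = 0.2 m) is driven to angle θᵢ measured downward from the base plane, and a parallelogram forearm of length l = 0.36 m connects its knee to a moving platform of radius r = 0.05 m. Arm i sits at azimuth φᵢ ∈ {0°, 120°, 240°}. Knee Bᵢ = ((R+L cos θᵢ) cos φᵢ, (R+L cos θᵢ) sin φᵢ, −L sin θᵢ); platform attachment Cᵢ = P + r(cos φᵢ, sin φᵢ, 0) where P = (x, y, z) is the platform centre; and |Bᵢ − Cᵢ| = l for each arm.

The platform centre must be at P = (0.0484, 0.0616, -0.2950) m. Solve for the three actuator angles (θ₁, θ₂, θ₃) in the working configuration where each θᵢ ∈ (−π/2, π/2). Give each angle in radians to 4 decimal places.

rotate P by −φ1: (0.0484, 0.0616, -0.2950)
  e−x'=0.0216;  (l²−L²−(e−x')²−y'²−z²)/2L = -0.0042
  √(A²+B²)=0.2958;  θ1 = -1.4977+1.5850 ≈ 0.0873
φ2=120.0° → target in arm frame (0.0291, -0.0727)
  A cos θ + B sin θ = C:  0.0409·cos θ + -0.2950·sin θ = -0.0110
  √(A²+B²)=0.2978;  θ2 = -1.4332+1.6076 ≈ 0.1744
rotate P by −φ3: (-0.0775, 0.0111, -0.2950)
  e−x'=0.1475;  (l²−L²−(e−x')²−y'²−z²)/2L = -0.0483
  √(A²+B²)=0.3298;  θ3 = -1.1070+1.7177 ≈ 0.6107

θ₁ = 0.0873, θ₂ = 0.1744, θ₃ = 0.6107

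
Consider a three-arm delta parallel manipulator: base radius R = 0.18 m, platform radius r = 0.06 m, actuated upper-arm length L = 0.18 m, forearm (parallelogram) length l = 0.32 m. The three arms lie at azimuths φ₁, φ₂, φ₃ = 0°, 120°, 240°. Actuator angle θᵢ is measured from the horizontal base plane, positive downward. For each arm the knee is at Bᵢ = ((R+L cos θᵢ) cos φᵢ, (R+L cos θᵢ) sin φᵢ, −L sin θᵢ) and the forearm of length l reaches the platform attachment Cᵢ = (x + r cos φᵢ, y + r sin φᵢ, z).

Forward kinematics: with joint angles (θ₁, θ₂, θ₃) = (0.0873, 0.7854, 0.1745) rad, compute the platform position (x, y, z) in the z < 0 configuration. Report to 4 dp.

(0.0383, -0.0540, -0.1927)

arm 1 at φ=0.0°: ρ1 = 0.2993;  S1 = (0.2993, 0.0000, -0.0157)
S2 = (0.2473·cos120.0°, 0.2473·sin120.0°, -0.1273) = (-0.1236, 0.2141, -0.1273)
φ3=240.0°: virtual centre (-0.1486, -0.2574, -0.0313), radius l
|S₂|²−|S₁|² = -0.0125;  |S₃|²−|S₁|² = -0.0005
plane₁₂: -0.8459x+0.4283y+-0.2232z = -0.0125
det = 0.8193;  x = 0.0081+-0.1565z,  y = -0.0131+0.2119z
into |P−S₁|² = l²: 1.0694z² + 0.1170z + -0.0172 = 0;  Δ = 0.0872;  z = -0.1927 or 0.0833 → z<0 root = -0.1927
x = 0.0383, y = -0.0540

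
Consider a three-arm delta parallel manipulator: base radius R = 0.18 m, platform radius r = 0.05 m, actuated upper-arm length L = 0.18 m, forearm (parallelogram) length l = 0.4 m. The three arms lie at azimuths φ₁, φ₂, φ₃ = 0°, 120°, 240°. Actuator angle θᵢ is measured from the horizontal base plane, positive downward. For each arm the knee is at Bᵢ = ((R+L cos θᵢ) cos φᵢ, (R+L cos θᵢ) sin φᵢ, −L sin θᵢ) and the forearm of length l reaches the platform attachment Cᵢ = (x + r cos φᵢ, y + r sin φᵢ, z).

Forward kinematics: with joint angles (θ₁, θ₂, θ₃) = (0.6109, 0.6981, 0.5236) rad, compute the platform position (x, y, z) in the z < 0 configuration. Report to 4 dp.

centre 1 = (0.2774·cos0.0°, 0.2774·sin0.0°, -0.1032) = (0.2774, 0.0000, -0.1032)
φ2=120.0°: virtual centre (-0.1339, 0.2320, -0.1157), radius l
φ3=240.0°: virtual centre (-0.1429, -0.2476, -0.0900), radius l
|centre ₂|²−|centre ₁|² = -0.0025;  |centre ₃|²−|centre ₁|² = 0.0022
plane₁₂: -0.8228x+0.4640y+-0.0249z = -0.0025
det = 0.7975;  x = 0.0003+0.0000z,  y = -0.0049+0.0536z
sphere 1 gives Az²+Bz+C=0 with A=1.0029, B=0.2060, C=-0.0725;  B²−4AC=0.3332;  roots -0.3905, 0.1851;  negative root z = -0.3905
x = 0.0003, y = -0.0258

(0.0003, -0.0258, -0.3905)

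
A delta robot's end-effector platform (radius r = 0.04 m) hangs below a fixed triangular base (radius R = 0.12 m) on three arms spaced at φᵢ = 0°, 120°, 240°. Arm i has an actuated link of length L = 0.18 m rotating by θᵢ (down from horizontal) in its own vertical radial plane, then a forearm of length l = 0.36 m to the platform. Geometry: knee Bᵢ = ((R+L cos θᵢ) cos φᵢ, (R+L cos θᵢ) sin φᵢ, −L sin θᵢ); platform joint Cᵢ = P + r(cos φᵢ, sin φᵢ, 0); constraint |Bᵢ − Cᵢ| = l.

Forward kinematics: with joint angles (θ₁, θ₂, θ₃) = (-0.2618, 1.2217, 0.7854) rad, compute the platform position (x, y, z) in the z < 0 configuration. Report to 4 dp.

(0.1964, -0.0803, -0.2996)

arm 1 at φ=0.0°: e+L cos θ1 = 0.2539;  centre 1 = (0.2539, 0.0000, 0.0466)
φ2=120.0°: virtual centre (-0.0708, 0.1226, -0.1691), radius l
centre 3 = (0.2073·cos240.0°, 0.2073·sin240.0°, -0.1273) = (-0.1036, -0.1795, -0.1273)
subtract pairs → two planes through P
linear system: -0.6493x+0.2452y = -0.0180−-0.4315z; -0.7150x+-0.3590y = -0.0075−-0.3477z
det = 0.4084;  x = 0.0203+-0.5880z,  y = -0.0196+0.2025z
sphere 1 gives Az²+Bz+C=0 with A=1.3868, B=0.1736, C=-0.0725;  B²−4AC=0.4322;  roots -0.2996, 0.1744;  negative root z = -0.2996
x = 0.1964, y = -0.0803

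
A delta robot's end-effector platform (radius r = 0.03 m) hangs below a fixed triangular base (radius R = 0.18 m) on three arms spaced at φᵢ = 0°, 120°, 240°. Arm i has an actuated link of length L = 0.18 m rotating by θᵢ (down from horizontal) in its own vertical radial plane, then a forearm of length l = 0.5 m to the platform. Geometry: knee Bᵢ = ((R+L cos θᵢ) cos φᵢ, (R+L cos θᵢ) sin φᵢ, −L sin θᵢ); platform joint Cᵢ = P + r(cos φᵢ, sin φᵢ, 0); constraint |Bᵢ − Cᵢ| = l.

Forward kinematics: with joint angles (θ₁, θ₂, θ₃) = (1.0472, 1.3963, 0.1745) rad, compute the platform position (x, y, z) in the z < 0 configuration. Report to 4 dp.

φ1=0.0°: virtual centre (0.2400, 0.0000, -0.1559), radius l
O2 = (0.1813·cos120.0°, 0.1813·sin120.0°, -0.1773) = (-0.0906, 0.1570, -0.1773)
arm 3 at φ=240.0°: (R−r)+L cos θ3 = 0.3273;  O3 = (-0.1636, -0.2834, -0.0313)
eliminate P² terms by subtracting sphere 1 from 2 and 3
plane₁₂: -0.6612x+0.3139y+-0.0428z = -0.0176
det = 0.6283;  x = 0.0028+0.0860z,  y = -0.0502+0.3173z
quadratic in z: (1.1081)z²+(0.2391)z+(-0.1669)=0, √Δ=0.8928 → z ∈ {-0.5108, 0.2949}; z = -0.5108 (taking z<0)
x = -0.0411, y = -0.2123

(-0.0411, -0.2123, -0.5108)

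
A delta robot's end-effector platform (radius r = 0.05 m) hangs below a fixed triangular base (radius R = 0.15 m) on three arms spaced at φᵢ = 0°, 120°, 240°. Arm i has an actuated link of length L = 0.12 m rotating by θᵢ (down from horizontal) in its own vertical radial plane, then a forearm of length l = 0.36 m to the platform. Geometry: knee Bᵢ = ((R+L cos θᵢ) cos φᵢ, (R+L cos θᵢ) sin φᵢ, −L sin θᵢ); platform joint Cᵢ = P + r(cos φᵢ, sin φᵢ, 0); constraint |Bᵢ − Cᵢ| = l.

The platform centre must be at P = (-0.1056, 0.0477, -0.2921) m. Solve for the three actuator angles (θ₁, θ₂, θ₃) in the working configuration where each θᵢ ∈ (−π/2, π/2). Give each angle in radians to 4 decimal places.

θ₁ = 0.7853, θ₂ = -0.3486, θ₃ = 0.1745

arm 1 (φ=0.0°): x'=-0.1056, y'=0.0477
  A=0.2056, B=-0.2921, C=(l²−L²−A²−y'²−z²)/(2L)=-0.0611
  θ1 = atan2(B,A) + arccos(C/0.3572) = 0.7853
arm 2 (φ=120.0°): x'=0.0941, y'=0.0676
  A cos θ + B sin θ = C:  0.0059·cos θ + -0.2921·sin θ = 0.1053
  √(A²+B²)=0.2922;  θ2 = -1.5506+1.2021 ≈ -0.3486
rotate P by −φ3: (0.0115, -0.1153, -0.2921)
  A cos θ + B sin θ = C:  0.0885·cos θ + -0.2921·sin θ = 0.0365
  √(A²+B²)=0.3052;  θ3 = -1.2766+1.4511 ≈ 0.1745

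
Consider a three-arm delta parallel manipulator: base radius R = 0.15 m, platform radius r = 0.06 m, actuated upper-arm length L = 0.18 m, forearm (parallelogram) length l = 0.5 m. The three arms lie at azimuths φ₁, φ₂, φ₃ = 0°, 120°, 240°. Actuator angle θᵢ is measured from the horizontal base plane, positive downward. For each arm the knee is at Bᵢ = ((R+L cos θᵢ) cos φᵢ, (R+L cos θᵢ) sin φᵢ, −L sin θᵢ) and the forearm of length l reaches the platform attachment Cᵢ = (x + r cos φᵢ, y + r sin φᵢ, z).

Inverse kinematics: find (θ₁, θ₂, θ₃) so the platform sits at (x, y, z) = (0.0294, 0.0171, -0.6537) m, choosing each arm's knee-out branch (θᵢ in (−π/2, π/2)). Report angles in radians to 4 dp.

rotate P by −φ1: (0.0294, 0.0171, -0.6537)
  A cos θ + B sin θ = C:  0.0606·cos θ + -0.6537·sin θ = -0.5936
  √(A²+B²)=0.6565;  θ1 = -1.4784+2.7002 ≈ 1.2218
rotate P by −φ2: (0.0001, -0.0340, -0.6537)
  A=0.0899, B=-0.6537, C=(l²−L²−A²−y'²−z²)/(2L)=-0.6082
  θ2 = atan2(B,A) + arccos(C/0.6599) = 1.3092
φ3=240.0° → target in arm frame (-0.0295, 0.0169)
  e−x'=0.1195;  (l²−L²−(e−x')²−y'²−z²)/2L = -0.6230
  θ3 = atan2(B,A) + arccos(C/0.6645) = 1.3963

θ₁ = 1.2218, θ₂ = 1.3092, θ₃ = 1.3963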